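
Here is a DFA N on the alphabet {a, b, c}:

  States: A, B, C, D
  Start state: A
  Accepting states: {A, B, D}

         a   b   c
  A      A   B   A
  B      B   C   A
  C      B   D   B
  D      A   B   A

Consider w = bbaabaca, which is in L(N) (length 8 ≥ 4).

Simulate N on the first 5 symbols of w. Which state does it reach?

C

State sequence: A -b-> B -b-> C -a-> B -a-> B -b-> C

After reading 5 characters, N is in state C.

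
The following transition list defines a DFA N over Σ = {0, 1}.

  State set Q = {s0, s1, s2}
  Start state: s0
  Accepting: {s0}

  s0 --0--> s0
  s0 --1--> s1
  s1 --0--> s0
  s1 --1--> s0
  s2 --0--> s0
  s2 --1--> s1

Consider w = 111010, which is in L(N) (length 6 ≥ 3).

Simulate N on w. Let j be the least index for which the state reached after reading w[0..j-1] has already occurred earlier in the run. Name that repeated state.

State sequence: s0 -1-> s1 -1-> s0 -1-> s1 -0-> s0 -1-> s1 -0-> s0
First repeat at step 2: s0 was already visited.

The earliest repeat is at step j = 2: N is in s0, which it already visited at step i = 0.

s0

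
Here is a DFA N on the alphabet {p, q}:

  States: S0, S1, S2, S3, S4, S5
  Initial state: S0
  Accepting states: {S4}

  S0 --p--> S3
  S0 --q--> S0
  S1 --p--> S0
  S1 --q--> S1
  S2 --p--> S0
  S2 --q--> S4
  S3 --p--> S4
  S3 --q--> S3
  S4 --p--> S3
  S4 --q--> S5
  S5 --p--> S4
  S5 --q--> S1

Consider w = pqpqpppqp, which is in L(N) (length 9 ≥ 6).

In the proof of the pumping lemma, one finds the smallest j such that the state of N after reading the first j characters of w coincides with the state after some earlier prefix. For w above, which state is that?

S3

State sequence: S0 -p-> S3 -q-> S3 -p-> S4 -q-> S5 -p-> S4 -p-> S3 -p-> S4 -q-> S5 -p-> S4
First repeat at step 2: S3 was already visited.

The earliest repeat is at step j = 2: N is in S3, which it already visited at step i = 1.
With |Q| = 6, pigeonhole forces a state repeat no later than step 6; the substring read between the first and second visits to that state can be pumped.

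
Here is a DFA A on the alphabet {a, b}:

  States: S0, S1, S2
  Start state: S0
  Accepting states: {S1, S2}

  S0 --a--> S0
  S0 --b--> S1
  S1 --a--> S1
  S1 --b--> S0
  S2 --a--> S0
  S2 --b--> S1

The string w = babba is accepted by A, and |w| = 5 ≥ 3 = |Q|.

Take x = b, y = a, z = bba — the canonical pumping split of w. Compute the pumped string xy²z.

xy^2z = b·a·a·bba = baabba.
Reading y = a takes A from S1 back to S1, so after x·y·y the machine is still in S1, and z then leads to the accepting state S1. Hence baabba ∈ L(A).

baabba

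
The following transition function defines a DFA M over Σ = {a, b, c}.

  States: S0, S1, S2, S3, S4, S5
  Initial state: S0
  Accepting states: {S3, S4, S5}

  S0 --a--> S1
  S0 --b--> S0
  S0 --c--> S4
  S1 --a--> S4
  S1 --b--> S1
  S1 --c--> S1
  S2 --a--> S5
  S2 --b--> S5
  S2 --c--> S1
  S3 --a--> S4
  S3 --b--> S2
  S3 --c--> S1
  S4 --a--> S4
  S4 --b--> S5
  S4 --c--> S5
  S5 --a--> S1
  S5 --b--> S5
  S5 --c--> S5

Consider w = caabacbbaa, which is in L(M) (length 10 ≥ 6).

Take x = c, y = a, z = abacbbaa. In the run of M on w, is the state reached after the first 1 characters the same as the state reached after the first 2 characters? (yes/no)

State sequence: S0 -c-> S4 -a-> S4

After x (step 1): S4. After xy (step 2): S4.
They match, so y = a drives M around a cycle from S4 back to itself; pumping y any number of times keeps M in S4 before reading z, and xyⁱz ∈ L(M) for every i ≥ 0.

yes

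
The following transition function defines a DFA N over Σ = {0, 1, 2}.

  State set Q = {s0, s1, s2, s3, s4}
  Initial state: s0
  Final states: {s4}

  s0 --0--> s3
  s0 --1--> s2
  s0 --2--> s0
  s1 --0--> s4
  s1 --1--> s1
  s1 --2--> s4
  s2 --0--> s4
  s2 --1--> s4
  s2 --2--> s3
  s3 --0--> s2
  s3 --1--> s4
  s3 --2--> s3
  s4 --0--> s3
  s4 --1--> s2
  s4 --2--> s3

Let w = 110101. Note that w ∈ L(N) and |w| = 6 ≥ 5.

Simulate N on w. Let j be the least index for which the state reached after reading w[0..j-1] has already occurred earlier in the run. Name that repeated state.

s4

Run of N on w = 1 1 0 1 0 1:
  step 0: s0  (start)
  step 1: s2  (read 1: s0→s2)
  step 2: s4  (read 1: s2→s4)
  step 3: s3  (read 0: s4→s3)
  step 4: s4  (read 1: s3→s4)   ← first repeat (s4 seen earlier)
  step 5: s3  (read 0: s4→s3)
  step 6: s4  (read 1: s3→s4)

The earliest repeat is at step j = 4: N is in s4, which it already visited at step i = 2.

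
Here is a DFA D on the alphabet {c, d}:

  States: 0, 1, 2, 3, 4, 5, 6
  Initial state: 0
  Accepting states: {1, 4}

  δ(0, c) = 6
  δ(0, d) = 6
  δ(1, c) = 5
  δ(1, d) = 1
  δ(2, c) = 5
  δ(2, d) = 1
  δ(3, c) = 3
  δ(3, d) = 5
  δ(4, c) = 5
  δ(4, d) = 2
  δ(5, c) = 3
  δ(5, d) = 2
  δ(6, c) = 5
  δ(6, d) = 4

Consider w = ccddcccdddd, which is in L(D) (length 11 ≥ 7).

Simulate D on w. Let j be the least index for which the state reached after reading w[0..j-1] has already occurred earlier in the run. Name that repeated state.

5

Run of D on w = c c d d c c c d d d d:
  step 0: 0  (start)
  step 1: 6  (read c: 0→6)
  step 2: 5  (read c: 6→5)
  step 3: 2  (read d: 5→2)
  step 4: 1  (read d: 2→1)
  step 5: 5  (read c: 1→5)   ← first repeat (5 seen earlier)
  step 6: 3  (read c: 5→3)
  step 7: 3  (read c: 3→3)
  step 8: 5  (read d: 3→5)
  step 9: 2  (read d: 5→2)
  step 10: 1  (read d: 2→1)
  step 11: 1  (read d: 1→1)

The earliest repeat is at step j = 5: D is in 5, which it already visited at step i = 2.
Since D has 7 states, any run of length ≥ 7 visits 7+1 states, so by pigeonhole some state repeats within the first 7 steps — that repeat gives the pumpable loop.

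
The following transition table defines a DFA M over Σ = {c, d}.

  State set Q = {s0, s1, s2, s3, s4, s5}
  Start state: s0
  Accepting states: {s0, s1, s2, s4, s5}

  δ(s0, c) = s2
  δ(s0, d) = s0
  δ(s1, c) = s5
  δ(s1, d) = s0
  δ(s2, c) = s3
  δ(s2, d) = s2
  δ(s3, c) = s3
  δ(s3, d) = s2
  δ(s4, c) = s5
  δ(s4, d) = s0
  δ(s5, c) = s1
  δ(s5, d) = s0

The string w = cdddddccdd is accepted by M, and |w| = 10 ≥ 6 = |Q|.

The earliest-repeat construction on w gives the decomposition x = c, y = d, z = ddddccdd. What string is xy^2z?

xy^2z = c·d·d·ddddccdd = cddddddccdd.
Reading y = d takes M from s2 back to s2, so after x·y·y the machine is still in s2, and z then leads to the accepting state s2. Hence cddddddccdd ∈ L(M).

cddddddccdd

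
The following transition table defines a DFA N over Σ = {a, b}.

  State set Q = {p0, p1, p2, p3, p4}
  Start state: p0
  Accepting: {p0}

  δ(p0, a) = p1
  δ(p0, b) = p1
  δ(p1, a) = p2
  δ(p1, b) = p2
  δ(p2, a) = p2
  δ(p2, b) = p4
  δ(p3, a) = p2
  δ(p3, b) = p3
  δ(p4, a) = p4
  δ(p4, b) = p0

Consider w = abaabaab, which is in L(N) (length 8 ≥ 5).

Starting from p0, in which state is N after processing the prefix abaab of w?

Run of N on the first 5 characters of w = a b a a b:
  step 0: p0  (start)
  step 1: p1  (read a: p0→p1)
  step 2: p2  (read b: p1→p2)
  step 3: p2  (read a: p2→p2)
  step 4: p2  (read a: p2→p2)
  step 5: p4  (read b: p2→p4)

After reading 5 characters, N is in state p4.
(This kind of state-tracing is the core of the pumping-lemma construction: with 5 states, pigeonhole forces a repeat within the first 5 steps.)

p4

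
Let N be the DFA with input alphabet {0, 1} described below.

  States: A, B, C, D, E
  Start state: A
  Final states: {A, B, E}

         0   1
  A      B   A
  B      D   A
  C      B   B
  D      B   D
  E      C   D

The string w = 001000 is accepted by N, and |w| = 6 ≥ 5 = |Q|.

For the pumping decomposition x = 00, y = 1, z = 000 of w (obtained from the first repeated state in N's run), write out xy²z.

xy^2z = 00·1·1·000 = 0011000.
Reading y = 1 takes N from D back to D, so after x·y·y the machine is still in D, and z then leads to the accepting state B. Hence 0011000 ∈ L(N).

0011000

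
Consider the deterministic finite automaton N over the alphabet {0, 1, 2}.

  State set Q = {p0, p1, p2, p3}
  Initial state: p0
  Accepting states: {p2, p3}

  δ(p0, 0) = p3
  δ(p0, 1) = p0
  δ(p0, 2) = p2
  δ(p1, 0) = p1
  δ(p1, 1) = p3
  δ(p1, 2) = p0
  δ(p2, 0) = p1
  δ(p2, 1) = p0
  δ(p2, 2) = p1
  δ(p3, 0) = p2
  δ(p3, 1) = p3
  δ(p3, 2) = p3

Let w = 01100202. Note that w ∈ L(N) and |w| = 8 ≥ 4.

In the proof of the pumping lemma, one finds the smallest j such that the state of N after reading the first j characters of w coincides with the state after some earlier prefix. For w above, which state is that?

p3

State sequence: p0 -0-> p3 -1-> p3 -1-> p3 -0-> p2 -0-> p1 -2-> p0 -0-> p3 -2-> p3
First repeat at step 2: p3 was already visited.

The earliest repeat is at step j = 2: N is in p3, which it already visited at step i = 1.
Since N has 4 states, any run of length ≥ 4 visits 4+1 states, so by pigeonhole some state repeats within the first 4 steps — that repeat gives the pumpable loop.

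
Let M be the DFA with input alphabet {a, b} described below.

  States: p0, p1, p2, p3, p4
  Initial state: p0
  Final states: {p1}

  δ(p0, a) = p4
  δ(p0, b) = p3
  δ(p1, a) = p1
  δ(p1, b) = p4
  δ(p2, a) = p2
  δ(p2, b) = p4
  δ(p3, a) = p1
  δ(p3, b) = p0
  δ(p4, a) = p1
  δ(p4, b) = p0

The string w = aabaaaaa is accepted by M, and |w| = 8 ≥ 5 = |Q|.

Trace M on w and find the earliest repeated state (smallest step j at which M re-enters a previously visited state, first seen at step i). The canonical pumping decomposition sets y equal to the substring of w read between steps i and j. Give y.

Run of M on w = a a b a a a a a:
  step 0: p0  (start)
  step 1: p4  (read a: p0→p4)
  step 2: p1  (read a: p4→p1)
  step 3: p4  (read b: p1→p4)   ← first repeat (p4 seen earlier)
  step 4: p1  (read a: p4→p1)
  step 5: p1  (read a: p1→p1)
  step 6: p1  (read a: p1→p1)
  step 7: p1  (read a: p1→p1)
  step 8: p1  (read a: p1→p1)

So i = 1, j = 3, giving x = w[0:1] = a, y = w[1:3] = ab, z = w[3:8] = aaaaa.
Check: |xy| = 3 ≤ 5 and |y| = 2 ≥ 1. Reading y takes M from p4 back to p4, so every xyⁱz is accepted.

ab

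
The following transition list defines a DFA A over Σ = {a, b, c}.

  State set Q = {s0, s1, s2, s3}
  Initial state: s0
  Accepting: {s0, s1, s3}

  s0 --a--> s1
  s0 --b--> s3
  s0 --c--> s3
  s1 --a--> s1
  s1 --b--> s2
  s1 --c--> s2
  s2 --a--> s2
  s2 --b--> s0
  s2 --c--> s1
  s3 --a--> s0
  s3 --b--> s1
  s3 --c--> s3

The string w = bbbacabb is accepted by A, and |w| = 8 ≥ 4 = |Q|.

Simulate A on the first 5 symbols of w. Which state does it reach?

State sequence: s0 -b-> s3 -b-> s1 -b-> s2 -a-> s2 -c-> s1

After reading 5 characters, A is in state s1.
(This kind of state-tracing is the core of the pumping-lemma construction: with 4 states, pigeonhole forces a repeat within the first 4 steps.)

s1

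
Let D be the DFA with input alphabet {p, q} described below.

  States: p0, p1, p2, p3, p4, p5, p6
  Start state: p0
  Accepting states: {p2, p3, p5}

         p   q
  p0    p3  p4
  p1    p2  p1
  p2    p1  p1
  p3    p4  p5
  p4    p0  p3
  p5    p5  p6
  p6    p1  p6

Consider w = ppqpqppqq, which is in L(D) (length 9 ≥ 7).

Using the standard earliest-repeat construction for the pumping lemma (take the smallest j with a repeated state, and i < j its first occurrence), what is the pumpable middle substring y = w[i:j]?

pq

State sequence: p0 -p-> p3 -p-> p4 -q-> p3 -p-> p4 -q-> p3 -p-> p4 -p-> p0 -q-> p4 -q-> p3
First repeat at step 3: p3 was already visited.

So i = 1, j = 3, giving x = w[0:1] = p, y = w[1:3] = pq, z = w[3:9] = pqppqq.
Check: |xy| = 3 ≤ 7 and |y| = 2 ≥ 1. Reading y takes D from p3 back to p3, so every xyⁱz is accepted.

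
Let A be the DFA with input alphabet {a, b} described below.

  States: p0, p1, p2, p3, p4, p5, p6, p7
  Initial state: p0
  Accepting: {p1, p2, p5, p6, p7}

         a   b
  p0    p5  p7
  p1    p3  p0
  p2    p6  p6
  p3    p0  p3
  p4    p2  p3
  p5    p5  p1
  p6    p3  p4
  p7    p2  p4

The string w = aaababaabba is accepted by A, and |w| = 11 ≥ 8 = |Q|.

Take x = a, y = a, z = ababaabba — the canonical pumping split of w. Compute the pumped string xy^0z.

aababaabba

xy⁰z = xz = a·ababaabba = aababaabba.
Reading y = a takes A from p5 back to p5, so after x the machine is still in p5, and z then leads to the accepting state p5. Hence aababaabba ∈ L(A).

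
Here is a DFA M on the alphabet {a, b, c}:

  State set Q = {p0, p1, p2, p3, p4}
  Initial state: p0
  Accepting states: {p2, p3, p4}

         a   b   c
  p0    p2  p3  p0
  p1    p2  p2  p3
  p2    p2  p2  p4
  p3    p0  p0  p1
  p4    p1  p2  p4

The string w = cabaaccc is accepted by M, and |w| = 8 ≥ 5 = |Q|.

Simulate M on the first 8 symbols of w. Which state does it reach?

Run of M on the first 8 characters of w = c a b a a c c c:
  step 0: p0  (start)
  step 1: p0  (read c: p0→p0)
  step 2: p2  (read a: p0→p2)
  step 3: p2  (read b: p2→p2)
  step 4: p2  (read a: p2→p2)
  step 5: p2  (read a: p2→p2)
  step 6: p4  (read c: p2→p4)
  step 7: p4  (read c: p4→p4)
  step 8: p4  (read c: p4→p4)

After reading 8 characters, M is in state p4.

p4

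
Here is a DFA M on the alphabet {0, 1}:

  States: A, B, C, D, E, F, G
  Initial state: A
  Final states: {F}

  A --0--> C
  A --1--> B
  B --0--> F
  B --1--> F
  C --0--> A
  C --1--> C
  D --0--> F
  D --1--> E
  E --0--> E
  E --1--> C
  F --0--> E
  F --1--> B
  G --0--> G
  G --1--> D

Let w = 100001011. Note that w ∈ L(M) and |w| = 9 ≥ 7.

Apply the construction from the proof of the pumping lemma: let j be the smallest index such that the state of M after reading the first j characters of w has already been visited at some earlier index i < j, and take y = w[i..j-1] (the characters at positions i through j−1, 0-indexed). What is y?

0

State sequence: A -1-> B -0-> F -0-> E -0-> E -0-> E -1-> C -0-> A -1-> B -1-> F
First repeat at step 4: E was already visited.

So i = 3, j = 4, giving x = w[0:3] = 100, y = w[3:4] = 0, z = w[4:9] = 01011.
Check: |xy| = 4 ≤ 7 and |y| = 1 ≥ 1. Reading y takes M from E back to E, so every xyⁱz is accepted.
Since M has 7 states, any run of length ≥ 7 visits 7+1 states, so by pigeonhole some state repeats within the first 7 steps — that repeat gives the pumpable loop.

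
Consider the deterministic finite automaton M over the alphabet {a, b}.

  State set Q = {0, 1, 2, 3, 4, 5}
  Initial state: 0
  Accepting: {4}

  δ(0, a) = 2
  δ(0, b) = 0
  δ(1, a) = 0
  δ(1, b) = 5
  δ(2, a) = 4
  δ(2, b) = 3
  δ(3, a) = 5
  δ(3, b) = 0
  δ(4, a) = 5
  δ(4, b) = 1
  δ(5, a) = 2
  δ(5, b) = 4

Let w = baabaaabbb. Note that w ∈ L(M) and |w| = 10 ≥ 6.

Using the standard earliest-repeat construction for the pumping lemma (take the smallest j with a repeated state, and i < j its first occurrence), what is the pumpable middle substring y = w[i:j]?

b

State sequence: 0 -b-> 0 -a-> 2 -a-> 4 -b-> 1 -a-> 0 -a-> 2 -a-> 4 -b-> 1 -b-> 5 -b-> 4
First repeat at step 1: 0 was already visited.

So i = 0, j = 1, giving x = w[0:0] = ε, y = w[0:1] = b, z = w[1:10] = aabaaabbb.
Check: |xy| = 1 ≤ 6 and |y| = 1 ≥ 1. Reading y takes M from 0 back to 0, so every xyⁱz is accepted.
With |Q| = 6, pigeonhole forces a state repeat no later than step 6; the substring read between the first and second visits to that state can be pumped.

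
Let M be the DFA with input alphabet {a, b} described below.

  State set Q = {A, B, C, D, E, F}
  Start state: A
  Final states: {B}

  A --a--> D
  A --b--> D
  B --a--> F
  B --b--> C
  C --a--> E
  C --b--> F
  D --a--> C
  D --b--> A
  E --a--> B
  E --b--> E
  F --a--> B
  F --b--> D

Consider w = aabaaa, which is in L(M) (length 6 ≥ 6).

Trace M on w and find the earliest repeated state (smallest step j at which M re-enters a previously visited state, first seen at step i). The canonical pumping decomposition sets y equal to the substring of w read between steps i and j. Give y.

Run of M on w = a a b a a a:
  step 0: A  (start)
  step 1: D  (read a: A→D)
  step 2: C  (read a: D→C)
  step 3: F  (read b: C→F)
  step 4: B  (read a: F→B)
  step 5: F  (read a: B→F)   ← first repeat (F seen earlier)
  step 6: B  (read a: F→B)

So i = 3, j = 5, giving x = w[0:3] = aab, y = w[3:5] = aa, z = w[5:6] = a.
Check: |xy| = 5 ≤ 6 and |y| = 2 ≥ 1. Reading y takes M from F back to F, so every xyⁱz is accepted.

aa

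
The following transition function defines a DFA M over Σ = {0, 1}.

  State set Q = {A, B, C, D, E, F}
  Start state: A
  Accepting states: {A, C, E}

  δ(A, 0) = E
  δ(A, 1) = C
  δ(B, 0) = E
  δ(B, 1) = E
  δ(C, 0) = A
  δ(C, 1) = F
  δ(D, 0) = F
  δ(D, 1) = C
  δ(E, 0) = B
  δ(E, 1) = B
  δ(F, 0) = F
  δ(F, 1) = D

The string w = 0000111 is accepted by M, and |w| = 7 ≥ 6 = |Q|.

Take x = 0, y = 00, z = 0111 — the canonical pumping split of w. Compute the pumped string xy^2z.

xy^2z = 0·00·00·0111 = 000000111.
Reading y = 00 takes M from E back to E, so after x·y·y the machine is still in E, and z then leads to the accepting state E. Hence 000000111 ∈ L(M).

000000111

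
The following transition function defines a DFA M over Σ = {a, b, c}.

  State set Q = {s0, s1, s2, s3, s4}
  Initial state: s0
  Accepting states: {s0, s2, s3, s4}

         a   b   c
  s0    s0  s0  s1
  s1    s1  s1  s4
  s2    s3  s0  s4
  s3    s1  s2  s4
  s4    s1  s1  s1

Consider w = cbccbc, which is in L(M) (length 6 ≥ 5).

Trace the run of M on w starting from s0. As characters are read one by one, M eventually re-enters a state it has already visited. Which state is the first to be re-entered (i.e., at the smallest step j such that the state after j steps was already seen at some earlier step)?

State sequence: s0 -c-> s1 -b-> s1 -c-> s4 -c-> s1 -b-> s1 -c-> s4
First repeat at step 2: s1 was already visited.

The earliest repeat is at step j = 2: M is in s1, which it already visited at step i = 1.
With |Q| = 5, pigeonhole forces a state repeat no later than step 5; the substring read between the first and second visits to that state can be pumped.

s1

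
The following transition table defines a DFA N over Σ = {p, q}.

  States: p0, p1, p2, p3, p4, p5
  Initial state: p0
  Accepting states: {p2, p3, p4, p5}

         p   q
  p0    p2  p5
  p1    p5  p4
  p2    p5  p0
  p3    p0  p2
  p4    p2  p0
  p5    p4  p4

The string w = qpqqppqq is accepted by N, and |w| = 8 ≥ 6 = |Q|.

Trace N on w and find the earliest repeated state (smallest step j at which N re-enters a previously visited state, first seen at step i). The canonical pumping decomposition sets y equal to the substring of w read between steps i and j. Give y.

Run of N on w = q p q q p p q q:
  step 0: p0  (start)
  step 1: p5  (read q: p0→p5)
  step 2: p4  (read p: p5→p4)
  step 3: p0  (read q: p4→p0)   ← first repeat (p0 seen earlier)
  step 4: p5  (read q: p0→p5)
  step 5: p4  (read p: p5→p4)
  step 6: p2  (read p: p4→p2)
  step 7: p0  (read q: p2→p0)
  step 8: p5  (read q: p0→p5)

So i = 0, j = 3, giving x = w[0:0] = ε, y = w[0:3] = qpq, z = w[3:8] = qppqq.
Check: |xy| = 3 ≤ 6 and |y| = 3 ≥ 1. Reading y takes N from p0 back to p0, so every xyⁱz is accepted.

qpq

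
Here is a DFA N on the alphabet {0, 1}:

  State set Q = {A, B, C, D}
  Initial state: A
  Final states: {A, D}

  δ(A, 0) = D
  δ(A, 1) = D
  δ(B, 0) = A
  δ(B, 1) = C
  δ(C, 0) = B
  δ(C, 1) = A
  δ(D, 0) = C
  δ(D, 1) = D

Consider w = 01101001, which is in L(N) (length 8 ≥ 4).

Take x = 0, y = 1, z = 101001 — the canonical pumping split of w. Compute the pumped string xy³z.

0111101001

xy^3z = 0·1·1·1·101001 = 0111101001.
Reading y = 1 takes N from D back to D, so after x·y·y·y the machine is still in D, and z then leads to the accepting state A. Hence 0111101001 ∈ L(N).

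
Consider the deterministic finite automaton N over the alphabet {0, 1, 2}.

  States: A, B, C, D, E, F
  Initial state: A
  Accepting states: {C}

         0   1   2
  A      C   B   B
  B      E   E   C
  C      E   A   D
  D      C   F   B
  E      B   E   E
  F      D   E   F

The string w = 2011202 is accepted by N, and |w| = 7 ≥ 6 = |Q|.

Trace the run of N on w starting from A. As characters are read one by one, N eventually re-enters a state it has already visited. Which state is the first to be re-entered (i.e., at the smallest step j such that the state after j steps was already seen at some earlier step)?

E

Run of N on w = 2 0 1 1 2 0 2:
  step 0: A  (start)
  step 1: B  (read 2: A→B)
  step 2: E  (read 0: B→E)
  step 3: E  (read 1: E→E)   ← first repeat (E seen earlier)
  step 4: E  (read 1: E→E)
  step 5: E  (read 2: E→E)
  step 6: B  (read 0: E→B)
  step 7: C  (read 2: B→C)

The earliest repeat is at step j = 3: N is in E, which it already visited at step i = 2.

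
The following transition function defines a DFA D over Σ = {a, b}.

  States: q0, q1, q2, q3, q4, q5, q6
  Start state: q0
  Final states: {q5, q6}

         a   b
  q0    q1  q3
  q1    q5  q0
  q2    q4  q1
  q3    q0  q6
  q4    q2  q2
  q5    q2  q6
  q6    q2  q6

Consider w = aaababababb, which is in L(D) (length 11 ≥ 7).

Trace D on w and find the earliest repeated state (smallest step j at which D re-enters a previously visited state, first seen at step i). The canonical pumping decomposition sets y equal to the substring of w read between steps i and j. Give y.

aab

Run of D on w = a a a b a b a b a b b:
  step 0: q0  (start)
  step 1: q1  (read a: q0→q1)
  step 2: q5  (read a: q1→q5)
  step 3: q2  (read a: q5→q2)
  step 4: q1  (read b: q2→q1)   ← first repeat (q1 seen earlier)
  step 5: q5  (read a: q1→q5)
  step 6: q6  (read b: q5→q6)
  step 7: q2  (read a: q6→q2)
  step 8: q1  (read b: q2→q1)
  step 9: q5  (read a: q1→q5)
  step 10: q6  (read b: q5→q6)
  step 11: q6  (read b: q6→q6)

So i = 1, j = 4, giving x = w[0:1] = a, y = w[1:4] = aab, z = w[4:11] = abababb.
Check: |xy| = 4 ≤ 7 and |y| = 3 ≥ 1. Reading y takes D from q1 back to q1, so every xyⁱz is accepted.
Since D has 7 states, any run of length ≥ 7 visits 7+1 states, so by pigeonhole some state repeats within the first 7 steps — that repeat gives the pumpable loop.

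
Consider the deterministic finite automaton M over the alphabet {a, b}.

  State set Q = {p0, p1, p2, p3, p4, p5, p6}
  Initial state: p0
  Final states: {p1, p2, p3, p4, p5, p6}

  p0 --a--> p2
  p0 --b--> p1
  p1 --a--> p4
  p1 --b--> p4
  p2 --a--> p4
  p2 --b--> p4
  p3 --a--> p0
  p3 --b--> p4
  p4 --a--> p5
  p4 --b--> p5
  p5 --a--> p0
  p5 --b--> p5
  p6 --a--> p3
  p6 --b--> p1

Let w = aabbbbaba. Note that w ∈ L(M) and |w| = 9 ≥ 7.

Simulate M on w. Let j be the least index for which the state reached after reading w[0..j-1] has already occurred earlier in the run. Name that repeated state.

p5

Run of M on w = a a b b b b a b a:
  step 0: p0  (start)
  step 1: p2  (read a: p0→p2)
  step 2: p4  (read a: p2→p4)
  step 3: p5  (read b: p4→p5)
  step 4: p5  (read b: p5→p5)   ← first repeat (p5 seen earlier)
  step 5: p5  (read b: p5→p5)
  step 6: p5  (read b: p5→p5)
  step 7: p0  (read a: p5→p0)
  step 8: p1  (read b: p0→p1)
  step 9: p4  (read a: p1→p4)

The earliest repeat is at step j = 4: M is in p5, which it already visited at step i = 3.
Pumping length from the standard proof: p = 7 (the number of states). The repeated state found above gives |xy| = j ≤ 7 and |y| = j − i ≥ 1.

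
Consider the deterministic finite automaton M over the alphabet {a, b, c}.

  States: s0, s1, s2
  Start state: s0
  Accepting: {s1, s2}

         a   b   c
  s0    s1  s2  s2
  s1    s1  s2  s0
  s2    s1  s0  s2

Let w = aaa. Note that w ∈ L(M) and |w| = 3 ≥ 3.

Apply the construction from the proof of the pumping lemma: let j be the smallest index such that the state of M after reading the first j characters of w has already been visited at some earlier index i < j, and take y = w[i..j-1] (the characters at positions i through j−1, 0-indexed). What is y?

a

State sequence: s0 -a-> s1 -a-> s1 -a-> s1
First repeat at step 2: s1 was already visited.

So i = 1, j = 2, giving x = w[0:1] = a, y = w[1:2] = a, z = w[2:3] = a.
Check: |xy| = 2 ≤ 3 and |y| = 1 ≥ 1. Reading y takes M from s1 back to s1, so every xyⁱz is accepted.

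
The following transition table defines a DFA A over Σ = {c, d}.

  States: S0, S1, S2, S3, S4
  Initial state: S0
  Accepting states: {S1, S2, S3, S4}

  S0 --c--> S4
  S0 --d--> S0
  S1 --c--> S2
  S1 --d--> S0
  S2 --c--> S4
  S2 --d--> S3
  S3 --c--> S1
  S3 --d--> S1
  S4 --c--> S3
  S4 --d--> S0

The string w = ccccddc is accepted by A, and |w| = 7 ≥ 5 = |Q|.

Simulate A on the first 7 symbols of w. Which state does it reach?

Run of A on the first 7 characters of w = c c c c d d c:
  step 0: S0  (start)
  step 1: S4  (read c: S0→S4)
  step 2: S3  (read c: S4→S3)
  step 3: S1  (read c: S3→S1)
  step 4: S2  (read c: S1→S2)
  step 5: S3  (read d: S2→S3)
  step 6: S1  (read d: S3→S1)
  step 7: S2  (read c: S1→S2)

After reading 7 characters, A is in state S2.

S2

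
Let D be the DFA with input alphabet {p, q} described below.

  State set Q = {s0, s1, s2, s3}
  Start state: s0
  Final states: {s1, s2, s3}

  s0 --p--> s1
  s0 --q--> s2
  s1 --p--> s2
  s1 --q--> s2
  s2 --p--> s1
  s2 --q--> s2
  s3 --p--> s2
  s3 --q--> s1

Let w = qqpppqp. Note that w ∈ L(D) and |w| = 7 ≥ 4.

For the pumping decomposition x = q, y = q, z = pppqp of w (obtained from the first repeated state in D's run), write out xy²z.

xy^2z = q·q·q·pppqp = qqqpppqp.
Reading y = q takes D from s2 back to s2, so after x·y·y the machine is still in s2, and z then leads to the accepting state s1. Hence qqqpppqp ∈ L(D).

qqqpppqp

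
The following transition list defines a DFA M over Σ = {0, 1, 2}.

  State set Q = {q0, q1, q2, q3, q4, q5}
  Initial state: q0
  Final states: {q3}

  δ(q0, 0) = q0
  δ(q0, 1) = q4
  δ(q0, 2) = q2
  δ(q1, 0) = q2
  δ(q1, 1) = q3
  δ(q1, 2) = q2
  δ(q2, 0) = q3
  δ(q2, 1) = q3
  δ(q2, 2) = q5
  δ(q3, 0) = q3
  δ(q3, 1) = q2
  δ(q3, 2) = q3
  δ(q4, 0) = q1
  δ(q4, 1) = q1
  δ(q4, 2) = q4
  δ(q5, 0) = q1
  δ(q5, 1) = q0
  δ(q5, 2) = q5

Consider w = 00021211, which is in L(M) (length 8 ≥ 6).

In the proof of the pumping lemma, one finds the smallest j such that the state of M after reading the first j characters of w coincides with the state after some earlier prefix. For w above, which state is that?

State sequence: q0 -0-> q0 -0-> q0 -0-> q0 -2-> q2 -1-> q3 -2-> q3 -1-> q2 -1-> q3
First repeat at step 1: q0 was already visited.

The earliest repeat is at step j = 1: M is in q0, which it already visited at step i = 0.

q0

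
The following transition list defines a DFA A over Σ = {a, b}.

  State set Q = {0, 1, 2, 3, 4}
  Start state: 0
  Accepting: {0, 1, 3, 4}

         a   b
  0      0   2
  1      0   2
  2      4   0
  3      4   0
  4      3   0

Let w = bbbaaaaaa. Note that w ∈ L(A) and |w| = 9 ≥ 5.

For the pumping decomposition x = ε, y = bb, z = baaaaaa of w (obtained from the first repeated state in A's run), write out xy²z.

bbbbbaaaaaa

xy^2z = ε·bb·bb·baaaaaa = bbbbbaaaaaa.
Reading y = bb takes A from 0 back to 0, so after x·y·y the machine is still in 0, and z then leads to the accepting state 3. Hence bbbbbaaaaaa ∈ L(A).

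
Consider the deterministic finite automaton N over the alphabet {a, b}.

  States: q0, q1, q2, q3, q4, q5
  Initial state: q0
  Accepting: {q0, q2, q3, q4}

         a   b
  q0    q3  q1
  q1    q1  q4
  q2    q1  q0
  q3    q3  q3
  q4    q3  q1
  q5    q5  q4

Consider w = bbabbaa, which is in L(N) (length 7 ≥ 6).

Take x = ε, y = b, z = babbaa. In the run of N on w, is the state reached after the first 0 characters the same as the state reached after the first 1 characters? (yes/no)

no

Run of N on the first 1 characters of w = b:
  step 0: q0  (start)
  step 1: q1  (read b: q0→q1)

After x (step 0): q0. After xy (step 1): q1.
They differ (q0 ≠ q1), so y is not a cycle from the state after x; this split is not the one the pumping-lemma construction produces, and pumping y need not keep the string in L(N).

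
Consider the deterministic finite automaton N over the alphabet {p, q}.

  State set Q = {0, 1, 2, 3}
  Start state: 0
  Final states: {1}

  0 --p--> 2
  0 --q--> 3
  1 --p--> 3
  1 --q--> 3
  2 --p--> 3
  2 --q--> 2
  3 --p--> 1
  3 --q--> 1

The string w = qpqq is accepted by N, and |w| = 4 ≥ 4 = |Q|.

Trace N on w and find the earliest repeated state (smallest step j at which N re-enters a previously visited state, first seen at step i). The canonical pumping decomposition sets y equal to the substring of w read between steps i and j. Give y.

pq

State sequence: 0 -q-> 3 -p-> 1 -q-> 3 -q-> 1
First repeat at step 3: 3 was already visited.

So i = 1, j = 3, giving x = w[0:1] = q, y = w[1:3] = pq, z = w[3:4] = q.
Check: |xy| = 3 ≤ 4 and |y| = 2 ≥ 1. Reading y takes N from 3 back to 3, so every xyⁱz is accepted.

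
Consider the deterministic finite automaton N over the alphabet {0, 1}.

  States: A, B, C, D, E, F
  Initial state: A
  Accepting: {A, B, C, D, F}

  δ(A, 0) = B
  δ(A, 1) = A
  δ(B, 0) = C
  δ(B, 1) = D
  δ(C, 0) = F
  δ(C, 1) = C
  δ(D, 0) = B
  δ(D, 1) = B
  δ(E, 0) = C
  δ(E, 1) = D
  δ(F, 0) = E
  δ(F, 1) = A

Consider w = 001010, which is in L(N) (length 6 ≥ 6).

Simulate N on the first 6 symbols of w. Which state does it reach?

Run of N on the first 6 characters of w = 0 0 1 0 1 0:
  step 0: A  (start)
  step 1: B  (read 0: A→B)
  step 2: C  (read 0: B→C)
  step 3: C  (read 1: C→C)
  step 4: F  (read 0: C→F)
  step 5: A  (read 1: F→A)
  step 6: B  (read 0: A→B)

After reading 6 characters, N is in state B.
(This kind of state-tracing is the core of the pumping-lemma construction: with 6 states, pigeonhole forces a repeat within the first 6 steps.)

B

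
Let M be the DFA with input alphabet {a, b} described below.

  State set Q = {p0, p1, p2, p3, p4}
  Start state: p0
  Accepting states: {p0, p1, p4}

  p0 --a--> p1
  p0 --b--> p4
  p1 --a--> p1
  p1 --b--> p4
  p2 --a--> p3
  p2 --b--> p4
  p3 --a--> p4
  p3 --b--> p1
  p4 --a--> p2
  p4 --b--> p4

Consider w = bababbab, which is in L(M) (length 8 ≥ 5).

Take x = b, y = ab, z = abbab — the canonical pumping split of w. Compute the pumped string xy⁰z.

babbab

xy⁰z = xz = b·abbab = babbab.
Reading y = ab takes M from p4 back to p4, so after x the machine is still in p4, and z then leads to the accepting state p4. Hence babbab ∈ L(M).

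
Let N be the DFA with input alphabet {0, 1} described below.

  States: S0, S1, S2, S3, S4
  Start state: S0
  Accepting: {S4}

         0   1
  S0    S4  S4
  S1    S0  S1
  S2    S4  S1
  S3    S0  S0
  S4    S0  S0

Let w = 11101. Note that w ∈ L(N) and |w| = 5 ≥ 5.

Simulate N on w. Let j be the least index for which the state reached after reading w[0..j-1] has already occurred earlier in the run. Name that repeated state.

State sequence: S0 -1-> S4 -1-> S0 -1-> S4 -0-> S0 -1-> S4
First repeat at step 2: S0 was already visited.

The earliest repeat is at step j = 2: N is in S0, which it already visited at step i = 0.
The DFA has 5 states, so the proof of the pumping lemma guarantees a repeated state among the first 5+1 visited; the segment between the two visits is the pumpable y.

S0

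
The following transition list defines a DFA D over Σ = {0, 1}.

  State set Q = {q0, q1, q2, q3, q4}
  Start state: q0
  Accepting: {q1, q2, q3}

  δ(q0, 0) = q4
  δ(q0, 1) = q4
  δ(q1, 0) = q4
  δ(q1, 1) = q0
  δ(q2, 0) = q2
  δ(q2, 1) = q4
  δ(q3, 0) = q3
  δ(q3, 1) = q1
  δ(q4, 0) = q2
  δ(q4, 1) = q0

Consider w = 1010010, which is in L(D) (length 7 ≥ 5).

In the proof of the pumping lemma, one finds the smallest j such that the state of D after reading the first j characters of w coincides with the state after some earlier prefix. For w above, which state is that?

q4

State sequence: q0 -1-> q4 -0-> q2 -1-> q4 -0-> q2 -0-> q2 -1-> q4 -0-> q2
First repeat at step 3: q4 was already visited.

The earliest repeat is at step j = 3: D is in q4, which it already visited at step i = 1.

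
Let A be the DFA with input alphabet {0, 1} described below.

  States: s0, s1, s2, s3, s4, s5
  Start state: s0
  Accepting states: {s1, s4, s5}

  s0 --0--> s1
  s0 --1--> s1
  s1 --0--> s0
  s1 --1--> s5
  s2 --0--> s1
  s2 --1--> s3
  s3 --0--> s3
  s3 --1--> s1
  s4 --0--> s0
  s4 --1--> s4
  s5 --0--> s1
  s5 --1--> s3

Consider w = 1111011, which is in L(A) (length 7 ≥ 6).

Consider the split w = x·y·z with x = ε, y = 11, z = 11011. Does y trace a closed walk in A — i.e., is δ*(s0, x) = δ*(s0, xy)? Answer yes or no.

Run of A on the first 2 characters of w = 1 1:
  step 0: s0  (start)
  step 1: s1  (read 1: s0→s1)
  step 2: s5  (read 1: s1→s5)

After x (step 0): s0. After xy (step 2): s5.
They differ (s0 ≠ s5), so y is not a cycle from the state after x; this split is not the one the pumping-lemma construction produces, and pumping y need not keep the string in L(A).

no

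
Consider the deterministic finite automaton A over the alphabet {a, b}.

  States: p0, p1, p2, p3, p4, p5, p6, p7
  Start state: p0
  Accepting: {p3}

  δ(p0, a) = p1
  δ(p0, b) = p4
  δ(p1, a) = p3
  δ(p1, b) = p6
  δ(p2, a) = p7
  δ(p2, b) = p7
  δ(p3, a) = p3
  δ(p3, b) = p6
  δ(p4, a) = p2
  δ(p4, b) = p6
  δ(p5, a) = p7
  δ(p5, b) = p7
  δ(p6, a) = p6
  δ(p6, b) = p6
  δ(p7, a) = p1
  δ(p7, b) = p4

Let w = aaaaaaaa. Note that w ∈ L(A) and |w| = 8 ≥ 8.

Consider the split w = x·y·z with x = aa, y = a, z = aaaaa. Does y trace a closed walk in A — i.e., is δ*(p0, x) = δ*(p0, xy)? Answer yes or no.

State sequence: p0 -a-> p1 -a-> p3 -a-> p3

After x (step 2): p3. After xy (step 3): p3.
They match, so y = a drives A around a cycle from p3 back to itself; pumping y any number of times keeps A in p3 before reading z, and xyⁱz ∈ L(A) for every i ≥ 0.

yes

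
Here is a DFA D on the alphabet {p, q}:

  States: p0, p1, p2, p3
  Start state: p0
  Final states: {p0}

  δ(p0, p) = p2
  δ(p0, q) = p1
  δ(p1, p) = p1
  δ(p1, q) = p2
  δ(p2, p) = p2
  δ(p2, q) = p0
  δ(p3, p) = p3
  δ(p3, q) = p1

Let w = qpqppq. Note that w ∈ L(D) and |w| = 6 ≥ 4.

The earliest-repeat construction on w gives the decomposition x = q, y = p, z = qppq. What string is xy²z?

xy^2z = q·p·p·qppq = qppqppq.
Reading y = p takes D from p1 back to p1, so after x·y·y the machine is still in p1, and z then leads to the accepting state p0. Hence qppqppq ∈ L(D).

qppqppq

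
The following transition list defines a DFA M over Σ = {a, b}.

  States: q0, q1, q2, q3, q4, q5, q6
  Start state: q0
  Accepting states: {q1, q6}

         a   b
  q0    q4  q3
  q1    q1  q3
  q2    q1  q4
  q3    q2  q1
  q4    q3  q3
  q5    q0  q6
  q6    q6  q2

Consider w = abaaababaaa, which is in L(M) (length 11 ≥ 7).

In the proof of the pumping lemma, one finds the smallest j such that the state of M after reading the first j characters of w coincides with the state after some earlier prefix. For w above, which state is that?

Run of M on w = a b a a a b a b a a a:
  step 0: q0  (start)
  step 1: q4  (read a: q0→q4)
  step 2: q3  (read b: q4→q3)
  step 3: q2  (read a: q3→q2)
  step 4: q1  (read a: q2→q1)
  step 5: q1  (read a: q1→q1)   ← first repeat (q1 seen earlier)
  step 6: q3  (read b: q1→q3)
  step 7: q2  (read a: q3→q2)
  step 8: q4  (read b: q2→q4)
  step 9: q3  (read a: q4→q3)
  step 10: q2  (read a: q3→q2)
  step 11: q1  (read a: q2→q1)

The earliest repeat is at step j = 5: M is in q1, which it already visited at step i = 4.
Pumping length from the standard proof: p = 7 (the number of states). The repeated state found above gives |xy| = j ≤ 7 and |y| = j − i ≥ 1.

q1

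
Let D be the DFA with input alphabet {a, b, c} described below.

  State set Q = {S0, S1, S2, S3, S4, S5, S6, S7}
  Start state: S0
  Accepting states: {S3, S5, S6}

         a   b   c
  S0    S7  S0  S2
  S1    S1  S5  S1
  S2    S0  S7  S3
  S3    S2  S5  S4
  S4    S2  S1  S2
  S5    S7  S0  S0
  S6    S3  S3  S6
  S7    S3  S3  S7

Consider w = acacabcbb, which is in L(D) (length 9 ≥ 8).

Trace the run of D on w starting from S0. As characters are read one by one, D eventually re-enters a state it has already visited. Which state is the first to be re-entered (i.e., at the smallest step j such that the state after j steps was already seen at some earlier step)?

S7

Run of D on w = a c a c a b c b b:
  step 0: S0  (start)
  step 1: S7  (read a: S0→S7)
  step 2: S7  (read c: S7→S7)   ← first repeat (S7 seen earlier)
  step 3: S3  (read a: S7→S3)
  step 4: S4  (read c: S3→S4)
  step 5: S2  (read a: S4→S2)
  step 6: S7  (read b: S2→S7)
  step 7: S7  (read c: S7→S7)
  step 8: S3  (read b: S7→S3)
  step 9: S5  (read b: S3→S5)

The earliest repeat is at step j = 2: D is in S7, which it already visited at step i = 1.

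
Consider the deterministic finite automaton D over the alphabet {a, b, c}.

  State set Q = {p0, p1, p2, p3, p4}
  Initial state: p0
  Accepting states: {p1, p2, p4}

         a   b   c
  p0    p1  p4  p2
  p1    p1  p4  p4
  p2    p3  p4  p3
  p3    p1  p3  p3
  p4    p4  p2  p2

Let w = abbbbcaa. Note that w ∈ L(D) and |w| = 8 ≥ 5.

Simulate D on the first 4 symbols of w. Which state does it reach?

State sequence: p0 -a-> p1 -b-> p4 -b-> p2 -b-> p4

After reading 4 characters, D is in state p4.
(This kind of state-tracing is the core of the pumping-lemma construction: with 5 states, pigeonhole forces a repeat within the first 5 steps.)

p4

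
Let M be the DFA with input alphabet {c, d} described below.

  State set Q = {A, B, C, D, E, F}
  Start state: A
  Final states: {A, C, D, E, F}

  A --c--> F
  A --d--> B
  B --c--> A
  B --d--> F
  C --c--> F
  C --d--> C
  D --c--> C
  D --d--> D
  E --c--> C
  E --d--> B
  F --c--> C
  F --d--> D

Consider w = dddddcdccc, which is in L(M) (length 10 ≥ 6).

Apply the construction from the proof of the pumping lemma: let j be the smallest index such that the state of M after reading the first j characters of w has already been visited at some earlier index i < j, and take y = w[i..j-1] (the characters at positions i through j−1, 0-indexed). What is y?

d

Run of M on w = d d d d d c d c c c:
  step 0: A  (start)
  step 1: B  (read d: A→B)
  step 2: F  (read d: B→F)
  step 3: D  (read d: F→D)
  step 4: D  (read d: D→D)   ← first repeat (D seen earlier)
  step 5: D  (read d: D→D)
  step 6: C  (read c: D→C)
  step 7: C  (read d: C→C)
  step 8: F  (read c: C→F)
  step 9: C  (read c: F→C)
  step 10: F  (read c: C→F)

So i = 3, j = 4, giving x = w[0:3] = ddd, y = w[3:4] = d, z = w[4:10] = dcdccc.
Check: |xy| = 4 ≤ 6 and |y| = 1 ≥ 1. Reading y takes M from D back to D, so every xyⁱz is accepted.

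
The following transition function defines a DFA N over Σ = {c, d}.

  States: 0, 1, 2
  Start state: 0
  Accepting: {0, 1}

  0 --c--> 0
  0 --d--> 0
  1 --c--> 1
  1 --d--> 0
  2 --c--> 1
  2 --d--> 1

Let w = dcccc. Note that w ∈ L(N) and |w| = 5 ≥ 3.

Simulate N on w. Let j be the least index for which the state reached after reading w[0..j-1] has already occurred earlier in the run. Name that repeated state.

0

State sequence: 0 -d-> 0 -c-> 0 -c-> 0 -c-> 0 -c-> 0
First repeat at step 1: 0 was already visited.

The earliest repeat is at step j = 1: N is in 0, which it already visited at step i = 0.
The DFA has 3 states, so the proof of the pumping lemma guarantees a repeated state among the first 3+1 visited; the segment between the two visits is the pumpable y.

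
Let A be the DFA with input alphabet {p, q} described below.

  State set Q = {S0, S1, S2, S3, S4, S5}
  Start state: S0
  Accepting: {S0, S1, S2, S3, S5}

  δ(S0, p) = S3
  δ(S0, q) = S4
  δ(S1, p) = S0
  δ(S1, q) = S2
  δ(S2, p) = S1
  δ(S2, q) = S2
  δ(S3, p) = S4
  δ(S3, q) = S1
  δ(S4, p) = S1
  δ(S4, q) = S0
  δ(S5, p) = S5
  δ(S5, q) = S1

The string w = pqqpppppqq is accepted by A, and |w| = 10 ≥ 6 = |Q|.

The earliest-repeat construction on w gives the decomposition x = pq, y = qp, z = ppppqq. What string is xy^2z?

xy^2z = pq·qp·qp·ppppqq = pqqpqpppppqq.
Reading y = qp takes A from S1 back to S1, so after x·y·y the machine is still in S1, and z then leads to the accepting state S2. Hence pqqpqpppppqq ∈ L(A).

pqqpqpppppqq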